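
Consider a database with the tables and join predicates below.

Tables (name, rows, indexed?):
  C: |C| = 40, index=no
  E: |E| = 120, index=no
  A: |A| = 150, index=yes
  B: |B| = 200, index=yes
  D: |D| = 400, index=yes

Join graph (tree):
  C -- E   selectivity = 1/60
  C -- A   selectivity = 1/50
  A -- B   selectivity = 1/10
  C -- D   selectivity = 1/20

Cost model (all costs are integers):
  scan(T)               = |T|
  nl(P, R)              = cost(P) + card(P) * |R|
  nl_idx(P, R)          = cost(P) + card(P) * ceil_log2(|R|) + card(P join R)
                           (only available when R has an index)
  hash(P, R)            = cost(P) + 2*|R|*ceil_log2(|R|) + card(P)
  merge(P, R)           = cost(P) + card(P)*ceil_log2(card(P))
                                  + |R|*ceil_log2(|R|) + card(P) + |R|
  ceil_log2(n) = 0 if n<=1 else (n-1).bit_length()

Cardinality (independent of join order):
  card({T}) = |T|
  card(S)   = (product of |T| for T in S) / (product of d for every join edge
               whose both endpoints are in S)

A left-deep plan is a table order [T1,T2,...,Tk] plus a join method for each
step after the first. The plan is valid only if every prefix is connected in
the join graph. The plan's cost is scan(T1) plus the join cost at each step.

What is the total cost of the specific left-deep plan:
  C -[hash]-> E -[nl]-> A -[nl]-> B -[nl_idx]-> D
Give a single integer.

step 1: scan C: cost=40, card=40
step 2: join E via hash
    card(P join E) = 40*120/(60) = 80
    cost = 40 + 2*120*7 + 40 = 1760
step 3: join A via nl
    card(P join A) = 80*150/(50) = 240
    cost = 1760 + 80*150 = 13760
step 4: join B via nl
    card(P join B) = 240*200/(10) = 4800
    cost = 13760 + 240*200 = 61760
step 5: join D via nl_idx
    card(P join D) = 4800*400/(20) = 96000
    cost = 61760 + 4800*9 + 96000 = 200960

200960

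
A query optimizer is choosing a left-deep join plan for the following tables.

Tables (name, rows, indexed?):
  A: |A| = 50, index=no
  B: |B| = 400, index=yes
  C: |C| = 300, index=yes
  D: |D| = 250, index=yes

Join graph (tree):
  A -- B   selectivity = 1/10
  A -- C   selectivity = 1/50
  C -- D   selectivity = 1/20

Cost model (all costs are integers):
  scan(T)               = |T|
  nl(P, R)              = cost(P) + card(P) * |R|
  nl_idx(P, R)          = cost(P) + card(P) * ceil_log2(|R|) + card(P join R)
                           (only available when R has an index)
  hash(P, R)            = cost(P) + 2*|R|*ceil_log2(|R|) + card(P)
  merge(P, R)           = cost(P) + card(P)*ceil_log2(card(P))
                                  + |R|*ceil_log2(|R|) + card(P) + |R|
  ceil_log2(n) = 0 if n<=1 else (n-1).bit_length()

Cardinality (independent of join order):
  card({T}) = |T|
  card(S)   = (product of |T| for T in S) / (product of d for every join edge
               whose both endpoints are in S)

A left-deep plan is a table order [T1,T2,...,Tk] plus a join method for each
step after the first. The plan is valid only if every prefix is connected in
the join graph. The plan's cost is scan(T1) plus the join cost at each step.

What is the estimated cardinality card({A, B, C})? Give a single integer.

Tables in S: A(50), B(400), C(300)
Edges inside S: A-B(d=10), A-C(d=50)
numerator = 50 * 400 * 300 = 6000000
denominator = 10 * 50 = 500
card(S) = 6000000 / 500 = 12000

12000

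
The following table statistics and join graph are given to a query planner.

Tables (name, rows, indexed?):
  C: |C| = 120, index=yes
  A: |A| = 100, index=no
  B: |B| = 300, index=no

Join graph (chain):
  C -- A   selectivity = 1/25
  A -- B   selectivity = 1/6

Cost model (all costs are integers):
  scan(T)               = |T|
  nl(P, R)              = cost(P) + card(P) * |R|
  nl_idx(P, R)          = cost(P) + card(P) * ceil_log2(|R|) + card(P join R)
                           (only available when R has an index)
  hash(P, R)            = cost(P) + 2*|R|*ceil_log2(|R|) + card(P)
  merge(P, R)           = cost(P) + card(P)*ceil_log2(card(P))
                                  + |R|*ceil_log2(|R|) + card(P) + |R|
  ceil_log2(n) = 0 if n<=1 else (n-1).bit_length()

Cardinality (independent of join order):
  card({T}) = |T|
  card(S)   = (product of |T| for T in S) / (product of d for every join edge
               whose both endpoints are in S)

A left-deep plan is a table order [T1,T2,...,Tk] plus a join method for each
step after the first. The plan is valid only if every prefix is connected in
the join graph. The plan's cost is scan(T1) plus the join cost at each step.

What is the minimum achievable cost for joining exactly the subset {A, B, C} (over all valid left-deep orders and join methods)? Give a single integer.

Selinger DP over subsets of {A,B,C}:
  {C}: scan cost=120, card=120
  {A}: scan cost=100, card=100
  {B}: scan cost=300, card=300
  {AC}: card=480; try (C,nl_idx)→1280, (A,hash)→1640, (C,merge)→1860, (C,hash)→1880, (A,merge)→1880, (C,nl)→12100 …(+1); best=1280 via (C,nl_idx)
  {AB}: card=5000; try (A,hash)→2000, (B,merge)→3900, (A,merge)→4100, (B,hash)→5600, (B,nl)→30100, (A,nl)→30300; best=2000 via (A,hash)
  {ABC}: card=24000; try (B,hash)→7160, (C,hash)→8680, (B,merge)→9080, (C,nl_idx)→61000, (C,merge)→72960, (B,nl)→145280 …(+1); best=7160 via (B,hash)

7160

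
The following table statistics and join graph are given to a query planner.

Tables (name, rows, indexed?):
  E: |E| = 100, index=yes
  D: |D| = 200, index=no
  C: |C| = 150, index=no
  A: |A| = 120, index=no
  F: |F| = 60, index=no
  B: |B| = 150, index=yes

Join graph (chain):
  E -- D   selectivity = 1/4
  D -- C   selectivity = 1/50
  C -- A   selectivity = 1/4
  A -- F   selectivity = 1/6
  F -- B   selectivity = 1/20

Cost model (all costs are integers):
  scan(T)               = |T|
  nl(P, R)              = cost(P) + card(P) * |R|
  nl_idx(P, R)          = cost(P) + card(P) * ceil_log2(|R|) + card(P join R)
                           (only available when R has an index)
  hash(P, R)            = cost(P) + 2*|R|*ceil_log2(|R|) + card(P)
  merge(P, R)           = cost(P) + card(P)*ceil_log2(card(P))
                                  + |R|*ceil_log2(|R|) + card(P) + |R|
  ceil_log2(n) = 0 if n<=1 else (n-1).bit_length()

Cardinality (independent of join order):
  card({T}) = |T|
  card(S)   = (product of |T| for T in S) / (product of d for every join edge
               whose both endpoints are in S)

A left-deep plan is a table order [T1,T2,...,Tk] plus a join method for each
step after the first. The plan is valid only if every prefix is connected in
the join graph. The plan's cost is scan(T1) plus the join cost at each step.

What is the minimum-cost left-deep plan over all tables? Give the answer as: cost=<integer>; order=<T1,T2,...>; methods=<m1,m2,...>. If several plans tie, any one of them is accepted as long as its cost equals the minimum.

Selinger DP (subsets sized 1..n):
  {E}: scan cost=100, card=100
  {D}: scan cost=200, card=200
  {C}: scan cost=150, card=150
  {A}: scan cost=120, card=120
  {F}: scan cost=60, card=60
  {B}: scan cost=150, card=150
  {DE}: card=5000; try (E,hash)→1800, (D,merge)→2700, (E,merge)→2800, (D,hash)→3400, (E,nl_idx)→6600, (D,nl)→20100 …(+1); best=1800 via (E,hash)
  {CD}: card=600; try (C,hash)→2800, (D,merge)→3300, (C,merge)→3350, (D,hash)→3500, (D,nl)→30150, (C,nl)→30200; best=2800 via (C,hash)
  {AC}: card=4500; try (A,hash)→1980, (C,merge)→2430, (A,merge)→2460, (C,hash)→2640, (C,nl)→18120, (A,nl)→18150; best=1980 via (A,hash)
  {AF}: card=1200; try (F,hash)→960, (A,merge)→1440, (F,merge)→1500, (A,hash)→1800, (A,nl)→7260, (F,nl)→7320; best=960 via (F,hash)
  {BF}: card=450; try (B,nl_idx)→990, (F,hash)→1020, (B,merge)→1830, (F,merge)→1920, (B,hash)→2520, (B,nl)→9060 …(+1); best=990 via (B,nl_idx)
  {CDE}: card=15000; try (E,hash)→4800, (C,hash)→9200, (E,merge)→10200, (E,nl_idx)→22000, (E,nl)→62800, (C,merge)→73150 …(+1); best=4800 via (E,hash)
  {ACD}: card=18000; try (A,hash)→5080, (D,hash)→9680, (A,merge)→10360, (D,merge)→66780, (A,nl)→74800, (D,nl)→901980; best=5080 via (A,hash)
  {ACF}: card=45000; try (C,hash)→4560, (F,hash)→7200, (C,merge)→16710, (F,merge)→65400, (C,nl)→180960, (F,nl)→271980; best=4560 via (C,hash)
  {ABF}: card=9000; try (A,hash)→3120, (B,hash)→4560, (A,merge)→6450, (B,merge)→16710, (B,nl_idx)→19560, (A,nl)→54990 …(+1); best=3120 via (A,hash)
  {ACDE}: card=450000; try (A,hash)→21480, (E,hash)→24480, (A,merge)→230760, (E,merge)→293880, (E,nl_idx)→581080, (A,nl)→1804800 …(+1); best=21480 via (A,hash)
  {ACDF}: card=180000; try (F,hash)→23800, (D,hash)→52760, (F,merge)→293500, (D,merge)→771360, (F,nl)→1085080, (D,nl)→9004560; best=23800 via (F,hash)
  {ABCF}: card=337500; try (C,hash)→14520, (B,hash)→51960, (C,merge)→139470, (B,nl_idx)→702060, (B,merge)→770910, (C,nl)→1353120 …(+1); best=14520 via (C,hash)
  {ACDEF}: card=4500000; try (E,hash)→205200, (F,hash)→472200, (E,merge)→3444600, (E,nl_idx)→5783800, (F,merge)→9021900, (E,nl)→18023800 …(+1); best=205200 via (E,hash)
  {ABCDF}: card=1350000; try (B,hash)→206200, (D,hash)→355220, (B,nl_idx)→2813800, (B,merge)→3445150, (D,merge)→6766320, (B,nl)→27023800 …(+1); best=206200 via (B,hash)
  {ABCDEF}: card=33750000; try (E,hash)→1557600, (B,hash)→4707600, (E,merge)→29907000, (E,nl_idx)→43406200, (B,nl_idx)→69955200, (B,merge)→108206550 …(+2); best=1557600 via (E,hash)

cost=1557600; order=D,C,A,F,B,E; methods=hash,hash,hash,hash,hash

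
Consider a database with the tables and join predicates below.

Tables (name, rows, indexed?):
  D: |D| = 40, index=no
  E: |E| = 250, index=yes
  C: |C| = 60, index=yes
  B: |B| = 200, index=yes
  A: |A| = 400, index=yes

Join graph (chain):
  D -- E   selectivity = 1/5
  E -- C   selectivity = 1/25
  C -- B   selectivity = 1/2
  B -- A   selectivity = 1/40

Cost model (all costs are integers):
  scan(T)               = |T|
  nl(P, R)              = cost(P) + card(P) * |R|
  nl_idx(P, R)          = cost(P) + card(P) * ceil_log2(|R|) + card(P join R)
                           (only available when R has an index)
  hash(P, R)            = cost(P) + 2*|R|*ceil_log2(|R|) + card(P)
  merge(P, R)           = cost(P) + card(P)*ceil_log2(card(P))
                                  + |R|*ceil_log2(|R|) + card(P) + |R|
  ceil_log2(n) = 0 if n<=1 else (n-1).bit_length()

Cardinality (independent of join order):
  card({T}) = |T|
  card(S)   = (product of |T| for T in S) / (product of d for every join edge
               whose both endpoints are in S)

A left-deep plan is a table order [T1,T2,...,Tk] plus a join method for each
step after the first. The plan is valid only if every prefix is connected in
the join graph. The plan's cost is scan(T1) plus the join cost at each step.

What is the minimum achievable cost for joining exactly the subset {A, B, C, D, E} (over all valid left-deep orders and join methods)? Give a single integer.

Selinger DP over subsets of {A,B,C,D,E}:
  {D}: scan cost=40, card=40
  {E}: scan cost=250, card=250
  {C}: scan cost=60, card=60
  {B}: scan cost=200, card=200
  {A}: scan cost=400, card=400
  {DE}: card=2000; try (D,hash)→980, (E,nl_idx)→2360, (E,merge)→2570, (D,merge)→2780, (E,hash)→4080, (E,nl)→10040 …(+1); best=980 via (D,hash)
  {CE}: card=600; try (E,nl_idx)→1140, (C,hash)→1220, (C,nl_idx)→2350, (E,merge)→2730, (C,merge)→2920, (E,hash)→4120 …(+2); best=1140 via (E,nl_idx)
  {BC}: card=6000; try (C,hash)→1120, (B,merge)→2280, (C,merge)→2420, (B,hash)→3320, (B,nl_idx)→6540, (C,nl_idx)→7400 …(+2); best=1120 via (C,hash)
  {AB}: card=2000; try (B,hash)→4000, (A,nl_idx)→4000, (B,nl_idx)→5600, (A,merge)→6000, (B,merge)→6200, (A,hash)→7600 …(+2); best=4000 via (B,hash)
  {CDE}: card=4800; try (D,hash)→2220, (C,hash)→3700, (D,merge)→8020, (C,nl_idx)→17780, (D,nl)→25140, (C,merge)→25400 …(+1); best=2220 via (D,hash)
  {BCE}: card=60000; try (B,hash)→4940, (B,merge)→9540, (E,hash)→11120, (B,nl_idx)→65940, (E,merge)→87370, (E,nl_idx)→109120 …(+2); best=4940 via (B,hash)
  {ABC}: card=60000; try (C,hash)→6720, (A,hash)→14320, (C,merge)→28420, (C,nl_idx)→76000, (A,merge)→89120, (A,nl_idx)→115120 …(+2); best=6720 via (C,hash)
  {BCDE}: card=480000; try (B,hash)→10220, (D,hash)→65420, (B,merge)→71220, (B,nl_idx)→520620, (B,nl)→962220, (D,merge)→1025220 …(+1); best=10220 via (B,hash)
  {ABCE}: card=600000; try (E,hash)→70720, (A,hash)→72140, (A,merge)→1028940, (E,merge)→1028970, (E,nl_idx)→1086720, (A,nl_idx)→1144940 …(+2); best=70720 via (E,hash)
  {ABCDE}: card=4800000; try (A,hash)→497420, (D,hash)→671200, (A,nl_idx)→9130220, (A,merge)→9614220, (D,merge)→12671000, (D,nl)→24070720 …(+1); best=497420 via (A,hash)

497420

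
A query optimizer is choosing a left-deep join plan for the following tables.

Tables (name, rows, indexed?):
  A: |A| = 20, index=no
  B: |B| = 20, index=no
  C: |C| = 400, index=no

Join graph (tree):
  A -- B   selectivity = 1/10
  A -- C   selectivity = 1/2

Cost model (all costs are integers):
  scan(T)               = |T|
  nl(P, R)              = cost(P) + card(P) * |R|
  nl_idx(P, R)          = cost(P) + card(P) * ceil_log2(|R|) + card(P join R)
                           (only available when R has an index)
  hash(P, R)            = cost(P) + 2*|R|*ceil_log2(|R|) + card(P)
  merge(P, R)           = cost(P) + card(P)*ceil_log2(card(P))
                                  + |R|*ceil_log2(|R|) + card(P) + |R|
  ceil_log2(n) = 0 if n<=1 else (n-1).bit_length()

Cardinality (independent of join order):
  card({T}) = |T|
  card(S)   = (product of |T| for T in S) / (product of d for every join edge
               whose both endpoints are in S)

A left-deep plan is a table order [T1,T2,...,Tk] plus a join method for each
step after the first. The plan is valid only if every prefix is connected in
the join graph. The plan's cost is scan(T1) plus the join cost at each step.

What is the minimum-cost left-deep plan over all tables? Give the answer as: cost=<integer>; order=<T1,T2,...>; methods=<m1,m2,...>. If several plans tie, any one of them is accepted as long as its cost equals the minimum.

cost=4520; order=A,B,C; methods=hash,merge

Selinger DP (subsets sized 1..n):
  {A}: scan cost=20, card=20
  {B}: scan cost=20, card=20
  {C}: scan cost=400, card=400
  {AB}: card=40; try (B,hash)→240, (A,hash)→240, (B,merge)→260, (A,merge)→260, (B,nl)→420, (A,nl)→420; best=240 via (B,hash)
  {AC}: card=4000; try (A,hash)→1000, (C,merge)→4140, (A,merge)→4520, (C,hash)→7240, (C,nl)→8020, (A,nl)→8400; best=1000 via (A,hash)
  {ABC}: card=8000; try (C,merge)→4520, (B,hash)→5200, (C,hash)→7480, (C,nl)→16240, (B,merge)→53120, (B,nl)→81000; best=4520 via (C,merge)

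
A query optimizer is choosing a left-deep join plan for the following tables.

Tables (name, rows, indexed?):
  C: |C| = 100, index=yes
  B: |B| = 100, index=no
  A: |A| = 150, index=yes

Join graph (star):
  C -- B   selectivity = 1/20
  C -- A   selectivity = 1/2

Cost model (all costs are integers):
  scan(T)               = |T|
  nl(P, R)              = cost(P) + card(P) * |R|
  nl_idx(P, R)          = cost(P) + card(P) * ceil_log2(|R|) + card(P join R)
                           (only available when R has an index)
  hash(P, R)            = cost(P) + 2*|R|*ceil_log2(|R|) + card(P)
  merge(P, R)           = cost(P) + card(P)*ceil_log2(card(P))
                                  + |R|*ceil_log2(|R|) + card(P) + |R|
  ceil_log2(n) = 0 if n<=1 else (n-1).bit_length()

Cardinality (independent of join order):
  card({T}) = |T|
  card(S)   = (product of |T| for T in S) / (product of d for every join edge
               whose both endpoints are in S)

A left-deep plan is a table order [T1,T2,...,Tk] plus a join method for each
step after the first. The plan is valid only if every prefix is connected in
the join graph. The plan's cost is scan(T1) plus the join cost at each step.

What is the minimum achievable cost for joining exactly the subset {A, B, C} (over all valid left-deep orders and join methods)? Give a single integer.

4200

Selinger DP over subsets of {A,B,C}:
  {C}: scan cost=100, card=100
  {B}: scan cost=100, card=100
  {A}: scan cost=150, card=150
  {BC}: card=500; try (C,nl_idx)→1300, (C,hash)→1600, (B,hash)→1600, (C,merge)→1700, (B,merge)→1700, (C,nl)→10100 …(+1); best=1300 via (C,nl_idx)
  {AC}: card=7500; try (C,hash)→1700, (A,merge)→2250, (C,merge)→2300, (A,hash)→2600, (A,nl_idx)→8400, (C,nl_idx)→8700 …(+2); best=1700 via (C,hash)
  {ABC}: card=37500; try (A,hash)→4200, (A,merge)→7650, (B,hash)→10600, (A,nl_idx)→42800, (A,nl)→76300, (B,merge)→107500 …(+1); best=4200 via (A,hash)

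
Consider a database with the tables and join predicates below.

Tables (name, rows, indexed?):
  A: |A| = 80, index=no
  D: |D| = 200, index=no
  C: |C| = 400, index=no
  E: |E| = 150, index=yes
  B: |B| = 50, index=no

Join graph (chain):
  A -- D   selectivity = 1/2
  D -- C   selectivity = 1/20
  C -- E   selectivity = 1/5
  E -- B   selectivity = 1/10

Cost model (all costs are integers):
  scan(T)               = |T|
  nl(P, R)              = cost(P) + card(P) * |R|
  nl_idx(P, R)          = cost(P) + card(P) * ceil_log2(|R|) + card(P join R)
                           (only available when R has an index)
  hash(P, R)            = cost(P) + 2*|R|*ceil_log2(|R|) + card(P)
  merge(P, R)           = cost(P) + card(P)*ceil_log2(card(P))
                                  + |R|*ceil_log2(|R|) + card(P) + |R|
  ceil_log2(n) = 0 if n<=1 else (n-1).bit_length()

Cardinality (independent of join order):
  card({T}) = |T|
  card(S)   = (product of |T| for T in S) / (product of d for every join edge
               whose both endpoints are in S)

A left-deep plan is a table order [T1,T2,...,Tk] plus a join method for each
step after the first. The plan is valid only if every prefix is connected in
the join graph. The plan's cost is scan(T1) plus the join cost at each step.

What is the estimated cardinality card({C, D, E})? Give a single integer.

Tables in S: C(400), D(200), E(150)
Edges inside S: D-C(d=20), C-E(d=5)
numerator = 400 * 200 * 150 = 12000000
denominator = 20 * 5 = 100
card(S) = 12000000 / 100 = 120000

120000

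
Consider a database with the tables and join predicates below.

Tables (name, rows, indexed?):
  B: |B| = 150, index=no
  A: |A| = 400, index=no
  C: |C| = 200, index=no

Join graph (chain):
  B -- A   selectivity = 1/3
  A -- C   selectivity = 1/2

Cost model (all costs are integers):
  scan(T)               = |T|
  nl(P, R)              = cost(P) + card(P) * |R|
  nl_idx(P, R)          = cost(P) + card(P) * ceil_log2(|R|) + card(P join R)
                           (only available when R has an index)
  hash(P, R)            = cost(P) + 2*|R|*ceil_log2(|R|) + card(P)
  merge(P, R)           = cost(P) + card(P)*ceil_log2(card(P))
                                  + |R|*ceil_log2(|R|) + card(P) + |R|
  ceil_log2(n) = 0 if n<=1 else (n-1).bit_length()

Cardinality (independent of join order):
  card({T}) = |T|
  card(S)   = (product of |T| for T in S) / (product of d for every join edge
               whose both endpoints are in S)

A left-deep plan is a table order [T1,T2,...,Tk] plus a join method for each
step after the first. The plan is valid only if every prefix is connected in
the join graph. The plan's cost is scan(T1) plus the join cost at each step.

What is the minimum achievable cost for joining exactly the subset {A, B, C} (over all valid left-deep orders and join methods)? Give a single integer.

Selinger DP over subsets of {A,B,C}:
  {B}: scan cost=150, card=150
  {A}: scan cost=400, card=400
  {C}: scan cost=200, card=200
  {AB}: card=20000; try (B,hash)→3200, (A,merge)→5500, (B,merge)→5750, (A,hash)→7500, (A,nl)→60150, (B,nl)→60400; best=3200 via (B,hash)
  {AC}: card=40000; try (C,hash)→4000, (A,merge)→6000, (C,merge)→6200, (A,hash)→7600, (A,nl)→80200, (C,nl)→80400; best=4000 via (C,hash)
  {ABC}: card=2000000; try (C,hash)→26400, (B,hash)→46400, (C,merge)→325000, (B,merge)→685350, (C,nl)→4003200, (B,nl)→6004000; best=26400 via (C,hash)

26400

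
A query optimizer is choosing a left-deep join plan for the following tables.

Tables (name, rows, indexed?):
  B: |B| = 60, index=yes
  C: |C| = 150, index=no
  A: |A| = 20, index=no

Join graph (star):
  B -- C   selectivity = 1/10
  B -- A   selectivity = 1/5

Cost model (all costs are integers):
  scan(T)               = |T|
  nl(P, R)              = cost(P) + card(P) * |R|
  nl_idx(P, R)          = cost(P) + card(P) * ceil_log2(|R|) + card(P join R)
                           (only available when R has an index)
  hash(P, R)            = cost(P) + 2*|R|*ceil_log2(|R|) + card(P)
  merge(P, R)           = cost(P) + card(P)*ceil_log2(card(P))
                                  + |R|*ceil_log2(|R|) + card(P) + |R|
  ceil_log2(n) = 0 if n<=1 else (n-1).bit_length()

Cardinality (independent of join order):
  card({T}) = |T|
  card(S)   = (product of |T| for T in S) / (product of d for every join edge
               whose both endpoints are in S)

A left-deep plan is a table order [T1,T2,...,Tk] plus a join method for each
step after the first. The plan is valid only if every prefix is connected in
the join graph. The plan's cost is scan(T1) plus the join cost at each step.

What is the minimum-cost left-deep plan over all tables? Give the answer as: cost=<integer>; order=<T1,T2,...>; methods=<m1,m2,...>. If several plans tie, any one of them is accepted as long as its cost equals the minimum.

cost=2120; order=C,B,A; methods=hash,hash

Selinger DP (subsets sized 1..n):
  {B}: scan cost=60, card=60
  {C}: scan cost=150, card=150
  {A}: scan cost=20, card=20
  {BC}: card=900; try (B,hash)→1020, (C,merge)→1830, (B,merge)→1920, (B,nl_idx)→1950, (C,hash)→2520, (C,nl)→9060 …(+1); best=1020 via (B,hash)
  {AB}: card=240; try (A,hash)→320, (B,nl_idx)→380, (B,merge)→560, (A,merge)→600, (B,hash)→760, (B,nl)→1220 …(+1); best=320 via (A,hash)
  {ABC}: card=3600; try (A,hash)→2120, (C,hash)→2960, (C,merge)→3830, (A,merge)→11040, (A,nl)→19020, (C,nl)→36320; best=2120 via (A,hash)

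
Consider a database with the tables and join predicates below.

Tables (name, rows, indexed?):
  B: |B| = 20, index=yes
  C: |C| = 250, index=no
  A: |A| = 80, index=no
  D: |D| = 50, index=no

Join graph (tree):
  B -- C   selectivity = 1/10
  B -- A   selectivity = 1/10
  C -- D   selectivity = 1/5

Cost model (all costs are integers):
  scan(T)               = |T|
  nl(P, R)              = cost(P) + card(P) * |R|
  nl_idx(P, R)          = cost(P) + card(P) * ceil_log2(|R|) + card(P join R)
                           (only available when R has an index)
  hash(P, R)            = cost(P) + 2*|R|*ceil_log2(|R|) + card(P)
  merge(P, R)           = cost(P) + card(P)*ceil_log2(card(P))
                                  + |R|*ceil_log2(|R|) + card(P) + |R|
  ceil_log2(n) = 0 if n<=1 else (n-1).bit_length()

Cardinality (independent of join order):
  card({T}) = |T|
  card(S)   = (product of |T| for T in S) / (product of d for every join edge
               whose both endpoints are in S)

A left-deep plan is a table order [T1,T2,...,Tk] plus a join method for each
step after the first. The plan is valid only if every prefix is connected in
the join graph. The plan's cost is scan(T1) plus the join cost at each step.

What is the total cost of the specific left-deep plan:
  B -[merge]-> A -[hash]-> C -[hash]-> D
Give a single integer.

step 1: scan B: cost=20, card=20
step 2: join A via merge
    card(P join A) = 20*80/(10) = 160
    cost = 20 + 20*5 + 80*7 + 20 + 80 = 780
step 3: join C via hash
    card(P join C) = 160*250/(10) = 4000
    cost = 780 + 2*250*8 + 160 = 4940
step 4: join D via hash
    card(P join D) = 4000*50/(5) = 40000
    cost = 4940 + 2*50*6 + 4000 = 9540

9540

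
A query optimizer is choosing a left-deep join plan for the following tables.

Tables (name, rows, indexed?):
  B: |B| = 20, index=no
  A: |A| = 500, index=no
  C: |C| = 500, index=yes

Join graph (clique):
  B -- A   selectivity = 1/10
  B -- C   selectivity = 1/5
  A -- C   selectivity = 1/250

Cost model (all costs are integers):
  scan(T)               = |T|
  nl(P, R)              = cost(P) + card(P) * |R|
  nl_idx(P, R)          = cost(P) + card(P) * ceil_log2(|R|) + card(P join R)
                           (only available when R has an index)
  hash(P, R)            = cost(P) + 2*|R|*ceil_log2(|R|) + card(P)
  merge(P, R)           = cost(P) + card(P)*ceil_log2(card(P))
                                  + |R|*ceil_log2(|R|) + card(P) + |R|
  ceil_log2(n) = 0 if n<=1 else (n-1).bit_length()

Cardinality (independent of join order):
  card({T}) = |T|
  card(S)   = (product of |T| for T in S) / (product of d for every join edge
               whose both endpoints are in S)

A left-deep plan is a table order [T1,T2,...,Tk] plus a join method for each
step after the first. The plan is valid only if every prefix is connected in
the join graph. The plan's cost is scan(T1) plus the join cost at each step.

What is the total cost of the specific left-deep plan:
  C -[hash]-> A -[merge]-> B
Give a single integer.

step 1: scan C: cost=500, card=500
step 2: join A via hash
    card(P join A) = 500*500/(250) = 1000
    cost = 500 + 2*500*9 + 500 = 10000
step 3: join B via merge
    card(P join B) = 1000*20/(10*5) = 400
    cost = 10000 + 1000*10 + 20*5 + 1000 + 20 = 21120

21120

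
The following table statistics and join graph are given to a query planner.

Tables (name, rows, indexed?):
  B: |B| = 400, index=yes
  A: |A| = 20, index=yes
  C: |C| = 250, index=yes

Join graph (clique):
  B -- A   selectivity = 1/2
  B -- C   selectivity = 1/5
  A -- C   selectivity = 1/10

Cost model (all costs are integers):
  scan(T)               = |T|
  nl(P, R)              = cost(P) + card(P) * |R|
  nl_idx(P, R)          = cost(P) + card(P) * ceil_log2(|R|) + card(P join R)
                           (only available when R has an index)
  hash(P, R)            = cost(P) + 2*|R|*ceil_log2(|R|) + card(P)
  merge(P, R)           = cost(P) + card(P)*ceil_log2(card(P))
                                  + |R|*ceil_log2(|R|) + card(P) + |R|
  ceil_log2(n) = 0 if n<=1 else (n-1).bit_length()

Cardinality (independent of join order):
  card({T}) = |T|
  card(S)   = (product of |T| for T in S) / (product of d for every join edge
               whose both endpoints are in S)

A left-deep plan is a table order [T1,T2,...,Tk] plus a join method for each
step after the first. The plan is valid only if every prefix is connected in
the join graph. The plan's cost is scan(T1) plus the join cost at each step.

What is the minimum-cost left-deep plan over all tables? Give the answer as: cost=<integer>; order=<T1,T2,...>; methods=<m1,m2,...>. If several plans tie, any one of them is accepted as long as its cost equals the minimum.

Selinger DP (subsets sized 1..n):
  {B}: scan cost=400, card=400
  {A}: scan cost=20, card=20
  {C}: scan cost=250, card=250
  {AB}: card=4000; try (A,hash)→1000, (B,merge)→4140, (B,nl_idx)→4200, (A,merge)→4520, (A,nl_idx)→6400, (B,hash)→7240 …(+2); best=1000 via (A,hash)
  {BC}: card=20000; try (C,hash)→4800, (B,merge)→6500, (C,merge)→6650, (B,hash)→7700, (B,nl_idx)→22500, (C,nl_idx)→23600 …(+2); best=4800 via (C,hash)
  {AC}: card=500; try (C,nl_idx)→680, (A,hash)→700, (A,nl_idx)→2000, (C,merge)→2390, (A,merge)→2620, (C,hash)→4040 …(+2); best=680 via (C,nl_idx)
  {ABC}: card=20000; try (B,hash)→8380, (C,hash)→9000, (B,merge)→9680, (A,hash)→25000, (B,nl_idx)→25180, (C,nl_idx)→53000 …(+6); best=8380 via (B,hash)

cost=8380; order=A,C,B; methods=nl_idx,hash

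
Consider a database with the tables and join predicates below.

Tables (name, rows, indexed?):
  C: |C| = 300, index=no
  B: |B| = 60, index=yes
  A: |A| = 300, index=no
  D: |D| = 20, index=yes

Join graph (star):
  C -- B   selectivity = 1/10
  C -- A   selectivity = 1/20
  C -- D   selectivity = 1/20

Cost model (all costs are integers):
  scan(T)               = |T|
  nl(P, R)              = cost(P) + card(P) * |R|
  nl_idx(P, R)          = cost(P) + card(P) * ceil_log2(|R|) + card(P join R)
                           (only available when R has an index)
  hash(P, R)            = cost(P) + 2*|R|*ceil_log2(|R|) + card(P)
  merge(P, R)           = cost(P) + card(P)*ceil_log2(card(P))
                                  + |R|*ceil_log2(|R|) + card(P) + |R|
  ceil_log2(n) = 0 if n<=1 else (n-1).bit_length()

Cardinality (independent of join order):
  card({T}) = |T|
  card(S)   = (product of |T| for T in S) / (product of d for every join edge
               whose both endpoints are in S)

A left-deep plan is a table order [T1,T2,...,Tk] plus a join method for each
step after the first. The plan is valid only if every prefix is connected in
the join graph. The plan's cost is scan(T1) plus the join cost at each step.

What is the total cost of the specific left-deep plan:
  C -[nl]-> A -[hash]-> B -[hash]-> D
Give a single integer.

step 1: scan C: cost=300, card=300
step 2: join A via nl
    card(P join A) = 300*300/(20) = 4500
    cost = 300 + 300*300 = 90300
step 3: join B via hash
    card(P join B) = 4500*60/(10) = 27000
    cost = 90300 + 2*60*6 + 4500 = 95520
step 4: join D via hash
    card(P join D) = 27000*20/(20) = 27000
    cost = 95520 + 2*20*5 + 27000 = 122720

122720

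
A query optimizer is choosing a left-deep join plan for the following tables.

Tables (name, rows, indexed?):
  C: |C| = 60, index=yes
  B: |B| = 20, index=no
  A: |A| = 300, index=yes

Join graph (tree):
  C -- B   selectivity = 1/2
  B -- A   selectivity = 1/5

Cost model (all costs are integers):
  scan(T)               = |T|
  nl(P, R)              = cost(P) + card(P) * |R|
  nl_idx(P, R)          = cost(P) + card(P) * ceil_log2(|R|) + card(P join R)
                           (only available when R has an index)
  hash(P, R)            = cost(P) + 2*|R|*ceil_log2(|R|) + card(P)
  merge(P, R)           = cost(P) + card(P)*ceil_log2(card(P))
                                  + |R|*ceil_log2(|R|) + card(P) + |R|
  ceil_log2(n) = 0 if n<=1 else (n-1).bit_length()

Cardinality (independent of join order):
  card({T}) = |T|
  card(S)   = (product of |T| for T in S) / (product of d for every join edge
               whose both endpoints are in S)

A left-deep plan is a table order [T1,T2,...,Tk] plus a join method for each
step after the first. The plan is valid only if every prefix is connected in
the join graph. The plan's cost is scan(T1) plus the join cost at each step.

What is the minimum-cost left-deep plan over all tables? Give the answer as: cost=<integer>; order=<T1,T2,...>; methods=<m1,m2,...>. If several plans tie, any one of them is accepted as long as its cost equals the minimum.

Selinger DP (subsets sized 1..n):
  {C}: scan cost=60, card=60
  {B}: scan cost=20, card=20
  {A}: scan cost=300, card=300
  {BC}: card=600; try (B,hash)→320, (C,merge)→560, (B,merge)→600, (C,nl_idx)→740, (C,hash)→760, (C,nl)→1220 …(+1); best=320 via (B,hash)
  {AB}: card=1200; try (B,hash)→800, (A,nl_idx)→1400, (A,merge)→3140, (B,merge)→3420, (A,hash)→5440, (A,nl)→6020 …(+1); best=800 via (B,hash)
  {ABC}: card=36000; try (C,hash)→2720, (A,hash)→6320, (A,merge)→9920, (C,merge)→15620, (A,nl_idx)→41720, (C,nl_idx)→44000 …(+2); best=2720 via (C,hash)

cost=2720; order=A,B,C; methods=hash,hash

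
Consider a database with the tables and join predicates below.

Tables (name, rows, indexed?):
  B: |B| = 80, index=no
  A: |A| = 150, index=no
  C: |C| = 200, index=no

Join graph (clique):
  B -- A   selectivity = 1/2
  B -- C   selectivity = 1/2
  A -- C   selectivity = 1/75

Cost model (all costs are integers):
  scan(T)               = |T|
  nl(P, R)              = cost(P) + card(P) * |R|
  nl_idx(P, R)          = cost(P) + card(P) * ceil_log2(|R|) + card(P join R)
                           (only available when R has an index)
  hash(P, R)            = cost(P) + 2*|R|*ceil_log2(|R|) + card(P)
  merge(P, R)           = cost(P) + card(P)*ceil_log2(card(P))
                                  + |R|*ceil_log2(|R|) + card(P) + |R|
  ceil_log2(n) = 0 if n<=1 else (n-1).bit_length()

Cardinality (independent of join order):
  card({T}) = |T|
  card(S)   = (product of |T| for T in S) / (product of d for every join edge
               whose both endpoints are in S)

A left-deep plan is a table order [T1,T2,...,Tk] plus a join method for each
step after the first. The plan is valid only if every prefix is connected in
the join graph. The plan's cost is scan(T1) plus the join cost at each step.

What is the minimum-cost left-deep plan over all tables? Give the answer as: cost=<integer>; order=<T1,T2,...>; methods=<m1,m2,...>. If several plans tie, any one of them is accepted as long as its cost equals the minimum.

cost=4320; order=C,A,B; methods=hash,hash

Selinger DP (subsets sized 1..n):
  {B}: scan cost=80, card=80
  {A}: scan cost=150, card=150
  {C}: scan cost=200, card=200
  {AB}: card=6000; try (B,hash)→1420, (A,merge)→2070, (B,merge)→2140, (A,hash)→2560, (A,nl)→12080, (B,nl)→12150; best=1420 via (B,hash)
  {BC}: card=8000; try (B,hash)→1520, (C,merge)→2520, (B,merge)→2640, (C,hash)→3360, (C,nl)→16080, (B,nl)→16200; best=1520 via (B,hash)
  {AC}: card=400; try (A,hash)→2800, (C,merge)→3300, (A,merge)→3350, (C,hash)→3500, (C,nl)→30150, (A,nl)→30200; best=2800 via (A,hash)
  {ABC}: card=8000; try (B,hash)→4320, (B,merge)→7440, (C,hash)→10620, (A,hash)→11920, (B,nl)→34800, (C,merge)→87220 …(+3); best=4320 via (B,hash)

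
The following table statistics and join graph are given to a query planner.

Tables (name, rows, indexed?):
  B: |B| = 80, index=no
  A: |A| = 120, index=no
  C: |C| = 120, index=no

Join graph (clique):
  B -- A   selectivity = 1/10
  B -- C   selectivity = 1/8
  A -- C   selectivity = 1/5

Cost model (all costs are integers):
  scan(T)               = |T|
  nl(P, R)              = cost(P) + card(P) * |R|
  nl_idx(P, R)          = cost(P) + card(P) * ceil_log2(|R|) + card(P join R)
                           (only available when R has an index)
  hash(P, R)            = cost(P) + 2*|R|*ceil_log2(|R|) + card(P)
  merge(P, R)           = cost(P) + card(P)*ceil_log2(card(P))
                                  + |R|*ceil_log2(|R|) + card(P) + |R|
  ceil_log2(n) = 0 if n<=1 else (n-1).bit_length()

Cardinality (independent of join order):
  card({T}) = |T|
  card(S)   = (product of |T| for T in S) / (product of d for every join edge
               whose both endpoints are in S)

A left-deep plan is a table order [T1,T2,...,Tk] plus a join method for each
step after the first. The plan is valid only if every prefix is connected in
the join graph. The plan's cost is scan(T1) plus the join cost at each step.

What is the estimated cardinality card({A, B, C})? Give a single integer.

Tables in S: A(120), B(80), C(120)
Edges inside S: B-A(d=10), B-C(d=8), A-C(d=5)
numerator = 120 * 80 * 120 = 1152000
denominator = 10 * 8 * 5 = 400
card(S) = 1152000 / 400 = 2880

2880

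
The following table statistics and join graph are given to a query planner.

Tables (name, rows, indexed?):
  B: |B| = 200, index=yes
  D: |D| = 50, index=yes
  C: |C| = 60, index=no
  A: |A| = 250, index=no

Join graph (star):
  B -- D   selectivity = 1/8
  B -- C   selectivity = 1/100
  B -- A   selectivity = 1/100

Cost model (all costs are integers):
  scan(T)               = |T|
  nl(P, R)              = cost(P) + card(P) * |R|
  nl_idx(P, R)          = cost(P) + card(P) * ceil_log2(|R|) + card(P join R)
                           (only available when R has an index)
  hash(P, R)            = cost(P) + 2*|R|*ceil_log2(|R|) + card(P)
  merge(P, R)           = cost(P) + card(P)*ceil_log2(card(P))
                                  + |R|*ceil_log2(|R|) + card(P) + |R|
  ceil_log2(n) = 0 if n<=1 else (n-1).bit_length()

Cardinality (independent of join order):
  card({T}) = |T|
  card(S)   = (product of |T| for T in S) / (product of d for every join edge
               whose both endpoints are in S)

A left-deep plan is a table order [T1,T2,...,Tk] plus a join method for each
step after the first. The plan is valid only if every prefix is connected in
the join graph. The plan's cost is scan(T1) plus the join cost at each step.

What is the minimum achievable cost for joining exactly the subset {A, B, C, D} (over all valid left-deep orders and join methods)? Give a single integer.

Selinger DP over subsets of {A,B,C,D}:
  {B}: scan cost=200, card=200
  {D}: scan cost=50, card=50
  {C}: scan cost=60, card=60
  {A}: scan cost=250, card=250
  {BD}: card=1250; try (D,hash)→1000, (B,nl_idx)→1700, (B,merge)→2200, (D,merge)→2350, (D,nl_idx)→2650, (B,hash)→3300 …(+2); best=1000 via (D,hash)
  {BC}: card=120; try (B,nl_idx)→660, (C,hash)→1120, (B,merge)→2280, (C,merge)→2420, (B,hash)→3320, (B,nl)→12060 …(+1); best=660 via (B,nl_idx)
  {AB}: card=500; try (B,nl_idx)→2750, (B,hash)→3700, (A,merge)→4250, (B,merge)→4300, (A,hash)→4400, (A,nl)→50200 …(+1); best=2750 via (B,nl_idx)
  {BCD}: card=750; try (D,hash)→1380, (D,merge)→1970, (D,nl_idx)→2130, (C,hash)→2970, (D,nl)→6660, (C,merge)→16420 …(+1); best=1380 via (D,hash)
  {ABD}: card=3125; try (D,hash)→3850, (A,hash)→6250, (D,merge)→8100, (D,nl_idx)→8875, (A,merge)→18250, (D,nl)→27750 …(+1); best=3850 via (D,hash)
  {ABC}: card=300; try (A,merge)→3870, (C,hash)→3970, (A,hash)→4780, (C,merge)→8170, (A,nl)→30660, (C,nl)→32750; best=3870 via (A,merge)
  {ABCD}: card=1875; try (D,hash)→4770, (A,hash)→6130, (D,merge)→7220, (D,nl_idx)→7545, (C,hash)→7695, (A,merge)→11880 …(+4); best=4770 via (D,hash)

4770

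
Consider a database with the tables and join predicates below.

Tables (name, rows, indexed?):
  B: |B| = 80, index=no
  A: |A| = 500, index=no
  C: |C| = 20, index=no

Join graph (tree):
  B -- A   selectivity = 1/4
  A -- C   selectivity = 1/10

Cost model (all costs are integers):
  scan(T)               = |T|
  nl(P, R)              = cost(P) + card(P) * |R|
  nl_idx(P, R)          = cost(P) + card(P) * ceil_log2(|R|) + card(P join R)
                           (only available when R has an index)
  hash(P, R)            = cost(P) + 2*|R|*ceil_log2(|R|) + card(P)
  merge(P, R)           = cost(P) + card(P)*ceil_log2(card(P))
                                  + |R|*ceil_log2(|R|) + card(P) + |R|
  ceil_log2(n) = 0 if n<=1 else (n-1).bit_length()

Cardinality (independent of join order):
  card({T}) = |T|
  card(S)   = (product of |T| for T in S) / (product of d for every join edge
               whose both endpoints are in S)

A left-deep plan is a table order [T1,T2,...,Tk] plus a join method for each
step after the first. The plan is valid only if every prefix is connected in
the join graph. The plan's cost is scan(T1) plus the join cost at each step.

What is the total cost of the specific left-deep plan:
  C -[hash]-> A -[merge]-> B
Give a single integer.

20680

step 1: scan C: cost=20, card=20
step 2: join A via hash
    card(P join A) = 20*500/(10) = 1000
    cost = 20 + 2*500*9 + 20 = 9040
step 3: join B via merge
    card(P join B) = 1000*80/(4) = 20000
    cost = 9040 + 1000*10 + 80*7 + 1000 + 80 = 20680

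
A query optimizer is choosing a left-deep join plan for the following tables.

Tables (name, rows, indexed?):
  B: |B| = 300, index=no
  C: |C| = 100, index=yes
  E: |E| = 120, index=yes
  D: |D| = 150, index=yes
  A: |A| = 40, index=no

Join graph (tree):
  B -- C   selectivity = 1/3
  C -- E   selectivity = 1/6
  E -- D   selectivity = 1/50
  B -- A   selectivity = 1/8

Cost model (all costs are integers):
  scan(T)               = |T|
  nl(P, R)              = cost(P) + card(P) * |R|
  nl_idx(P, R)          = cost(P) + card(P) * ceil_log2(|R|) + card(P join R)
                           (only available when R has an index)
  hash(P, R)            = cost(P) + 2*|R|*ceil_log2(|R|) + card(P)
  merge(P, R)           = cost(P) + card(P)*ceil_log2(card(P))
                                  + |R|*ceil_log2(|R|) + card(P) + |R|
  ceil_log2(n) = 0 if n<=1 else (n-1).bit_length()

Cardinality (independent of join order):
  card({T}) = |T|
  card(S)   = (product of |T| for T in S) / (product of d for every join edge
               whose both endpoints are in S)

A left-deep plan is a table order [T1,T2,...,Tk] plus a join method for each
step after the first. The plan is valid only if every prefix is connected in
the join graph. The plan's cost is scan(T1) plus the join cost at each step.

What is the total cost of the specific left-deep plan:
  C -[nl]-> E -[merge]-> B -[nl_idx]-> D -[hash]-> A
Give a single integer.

2839580

step 1: scan C: cost=100, card=100
step 2: join E via nl
    card(P join E) = 100*120/(6) = 2000
    cost = 100 + 100*120 = 12100
step 3: join B via merge
    card(P join B) = 2000*300/(3) = 200000
    cost = 12100 + 2000*11 + 300*9 + 2000 + 300 = 39100
step 4: join D via nl_idx
    card(P join D) = 200000*150/(50) = 600000
    cost = 39100 + 200000*8 + 600000 = 2239100
step 5: join A via hash
    card(P join A) = 600000*40/(8) = 3000000
    cost = 2239100 + 2*40*6 + 600000 = 2839580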